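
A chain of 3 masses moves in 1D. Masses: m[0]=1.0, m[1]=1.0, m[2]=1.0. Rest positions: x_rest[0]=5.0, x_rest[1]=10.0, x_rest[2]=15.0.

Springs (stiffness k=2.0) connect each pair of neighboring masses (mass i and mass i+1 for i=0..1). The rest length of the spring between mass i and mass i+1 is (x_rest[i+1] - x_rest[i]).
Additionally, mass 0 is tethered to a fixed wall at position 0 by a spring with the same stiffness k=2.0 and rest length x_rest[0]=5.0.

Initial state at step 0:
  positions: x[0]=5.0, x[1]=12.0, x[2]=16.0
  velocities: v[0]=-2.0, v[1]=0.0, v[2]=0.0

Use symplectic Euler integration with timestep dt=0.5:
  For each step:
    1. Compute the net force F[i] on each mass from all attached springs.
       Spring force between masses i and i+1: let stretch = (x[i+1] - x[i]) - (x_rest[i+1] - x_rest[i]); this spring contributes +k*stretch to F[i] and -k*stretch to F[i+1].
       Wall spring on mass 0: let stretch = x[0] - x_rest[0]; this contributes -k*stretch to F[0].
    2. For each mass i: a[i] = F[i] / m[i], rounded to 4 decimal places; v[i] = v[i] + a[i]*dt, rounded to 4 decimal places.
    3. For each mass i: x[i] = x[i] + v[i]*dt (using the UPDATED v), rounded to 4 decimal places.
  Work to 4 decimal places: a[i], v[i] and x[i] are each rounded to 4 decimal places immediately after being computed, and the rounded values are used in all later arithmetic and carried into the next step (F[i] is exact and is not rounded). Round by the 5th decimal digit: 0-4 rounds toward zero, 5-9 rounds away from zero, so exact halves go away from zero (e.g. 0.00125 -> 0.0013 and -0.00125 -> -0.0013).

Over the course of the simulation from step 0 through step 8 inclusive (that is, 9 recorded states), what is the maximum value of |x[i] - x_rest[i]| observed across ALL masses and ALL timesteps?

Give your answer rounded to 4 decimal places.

Step 0: x=[5.0000 12.0000 16.0000] v=[-2.0000 0.0000 0.0000]
Step 1: x=[5.0000 10.5000 16.5000] v=[0.0000 -3.0000 1.0000]
Step 2: x=[5.2500 9.2500 16.5000] v=[0.5000 -2.5000 0.0000]
Step 3: x=[4.8750 9.6250 15.3750] v=[-0.7500 0.7500 -2.2500]
Step 4: x=[4.4375 10.5000 13.8750] v=[-0.8750 1.7500 -3.0000]
Step 5: x=[4.8125 10.0313 13.1875] v=[0.7500 -0.9375 -1.3750]
Step 6: x=[5.3907 8.5313 13.4219] v=[1.1563 -3.0001 0.4688]
Step 7: x=[4.8438 7.9063 13.7110] v=[-1.0938 -1.2501 0.5782]
Step 8: x=[3.4063 8.6524 13.5978] v=[-2.8751 1.4921 -0.2265]
Max displacement = 2.0937

Answer: 2.0937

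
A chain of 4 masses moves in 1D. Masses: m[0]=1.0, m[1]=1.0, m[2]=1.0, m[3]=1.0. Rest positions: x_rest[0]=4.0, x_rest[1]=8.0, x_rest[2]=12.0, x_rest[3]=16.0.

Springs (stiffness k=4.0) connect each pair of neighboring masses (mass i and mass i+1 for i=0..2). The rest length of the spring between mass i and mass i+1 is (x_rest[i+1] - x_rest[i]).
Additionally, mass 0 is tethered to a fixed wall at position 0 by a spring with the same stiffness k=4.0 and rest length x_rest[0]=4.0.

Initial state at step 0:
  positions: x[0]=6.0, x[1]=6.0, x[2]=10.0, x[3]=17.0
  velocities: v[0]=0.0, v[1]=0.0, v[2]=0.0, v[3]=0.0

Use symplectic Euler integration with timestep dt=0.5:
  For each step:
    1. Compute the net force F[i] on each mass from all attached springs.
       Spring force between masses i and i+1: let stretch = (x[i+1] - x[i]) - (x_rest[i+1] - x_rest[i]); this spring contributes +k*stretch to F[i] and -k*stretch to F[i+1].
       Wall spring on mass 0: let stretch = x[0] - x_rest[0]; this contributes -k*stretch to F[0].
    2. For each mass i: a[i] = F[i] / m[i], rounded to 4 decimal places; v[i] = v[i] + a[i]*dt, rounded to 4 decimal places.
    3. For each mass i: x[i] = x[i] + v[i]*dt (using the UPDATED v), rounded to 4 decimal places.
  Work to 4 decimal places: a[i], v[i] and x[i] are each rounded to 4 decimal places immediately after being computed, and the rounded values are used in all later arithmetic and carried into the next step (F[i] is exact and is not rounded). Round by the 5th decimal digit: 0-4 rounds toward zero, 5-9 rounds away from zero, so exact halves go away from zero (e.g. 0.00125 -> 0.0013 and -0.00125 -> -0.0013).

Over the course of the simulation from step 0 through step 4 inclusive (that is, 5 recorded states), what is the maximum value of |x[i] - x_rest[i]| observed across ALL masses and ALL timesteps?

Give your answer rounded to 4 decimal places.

Answer: 4.0000

Derivation:
Step 0: x=[6.0000 6.0000 10.0000 17.0000] v=[0.0000 0.0000 0.0000 0.0000]
Step 1: x=[0.0000 10.0000 13.0000 14.0000] v=[-12.0000 8.0000 6.0000 -6.0000]
Step 2: x=[4.0000 7.0000 14.0000 14.0000] v=[8.0000 -6.0000 2.0000 0.0000]
Step 3: x=[7.0000 8.0000 8.0000 18.0000] v=[6.0000 2.0000 -12.0000 8.0000]
Step 4: x=[4.0000 8.0000 12.0000 16.0000] v=[-6.0000 0.0000 8.0000 -4.0000]
Max displacement = 4.0000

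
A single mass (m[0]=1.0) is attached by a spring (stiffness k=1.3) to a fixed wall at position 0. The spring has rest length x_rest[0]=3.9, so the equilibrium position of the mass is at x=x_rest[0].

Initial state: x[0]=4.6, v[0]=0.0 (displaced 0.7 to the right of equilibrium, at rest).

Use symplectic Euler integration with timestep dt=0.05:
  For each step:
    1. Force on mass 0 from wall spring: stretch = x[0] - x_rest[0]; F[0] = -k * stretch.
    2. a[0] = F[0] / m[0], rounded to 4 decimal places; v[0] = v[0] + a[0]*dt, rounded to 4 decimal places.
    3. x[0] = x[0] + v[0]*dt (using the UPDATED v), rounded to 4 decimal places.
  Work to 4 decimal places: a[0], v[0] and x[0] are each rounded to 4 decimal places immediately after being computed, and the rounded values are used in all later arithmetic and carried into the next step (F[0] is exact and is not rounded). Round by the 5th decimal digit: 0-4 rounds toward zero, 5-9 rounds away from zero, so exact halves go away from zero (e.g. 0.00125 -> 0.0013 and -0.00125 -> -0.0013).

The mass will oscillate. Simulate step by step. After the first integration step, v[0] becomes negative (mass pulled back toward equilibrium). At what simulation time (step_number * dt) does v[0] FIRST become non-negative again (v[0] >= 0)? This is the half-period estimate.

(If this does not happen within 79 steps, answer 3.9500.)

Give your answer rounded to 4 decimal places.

Step 0: x=[4.6000] v=[0.0000]
Step 1: x=[4.5977] v=[-0.0455]
Step 2: x=[4.5932] v=[-0.0909]
Step 3: x=[4.5864] v=[-0.1360]
Step 4: x=[4.5774] v=[-0.1806]
Step 5: x=[4.5662] v=[-0.2246]
Step 6: x=[4.5528] v=[-0.2679]
Step 7: x=[4.5373] v=[-0.3103]
Step 8: x=[4.5197] v=[-0.3517]
Step 9: x=[4.5001] v=[-0.3920]
Step 10: x=[4.4786] v=[-0.4310]
Step 11: x=[4.4552] v=[-0.4686]
Step 12: x=[4.4300] v=[-0.5047]
Step 13: x=[4.4030] v=[-0.5392]
Step 14: x=[4.3744] v=[-0.5719]
Step 15: x=[4.3443] v=[-0.6027]
Step 16: x=[4.3127] v=[-0.6316]
Step 17: x=[4.2798] v=[-0.6584]
Step 18: x=[4.2456] v=[-0.6831]
Step 19: x=[4.2103] v=[-0.7056]
Step 20: x=[4.1740] v=[-0.7258]
Step 21: x=[4.1368] v=[-0.7436]
Step 22: x=[4.0989] v=[-0.7590]
Step 23: x=[4.0603] v=[-0.7719]
Step 24: x=[4.0212] v=[-0.7823]
Step 25: x=[3.9817] v=[-0.7902]
Step 26: x=[3.9419] v=[-0.7955]
Step 27: x=[3.9020] v=[-0.7982]
Step 28: x=[3.8621] v=[-0.7983]
Step 29: x=[3.8223] v=[-0.7958]
Step 30: x=[3.7828] v=[-0.7908]
Step 31: x=[3.7436] v=[-0.7832]
Step 32: x=[3.7050] v=[-0.7730]
Step 33: x=[3.6670] v=[-0.7603]
Step 34: x=[3.6297] v=[-0.7452]
Step 35: x=[3.5933] v=[-0.7276]
Step 36: x=[3.5579] v=[-0.7077]
Step 37: x=[3.5236] v=[-0.6855]
Step 38: x=[3.4906] v=[-0.6610]
Step 39: x=[3.4589] v=[-0.6344]
Step 40: x=[3.4286] v=[-0.6057]
Step 41: x=[3.3998] v=[-0.5751]
Step 42: x=[3.3727] v=[-0.5426]
Step 43: x=[3.3473] v=[-0.5083]
Step 44: x=[3.3237] v=[-0.4724]
Step 45: x=[3.3020] v=[-0.4349]
Step 46: x=[3.2822] v=[-0.3960]
Step 47: x=[3.2644] v=[-0.3558]
Step 48: x=[3.2487] v=[-0.3145]
Step 49: x=[3.2351] v=[-0.2722]
Step 50: x=[3.2237] v=[-0.2290]
Step 51: x=[3.2145] v=[-0.1850]
Step 52: x=[3.2075] v=[-0.1404]
Step 53: x=[3.2027] v=[-0.0954]
Step 54: x=[3.2002] v=[-0.0501]
Step 55: x=[3.2000] v=[-0.0046]
Step 56: x=[3.2020] v=[0.0409]
First v>=0 after going negative at step 56, time=2.8000

Answer: 2.8000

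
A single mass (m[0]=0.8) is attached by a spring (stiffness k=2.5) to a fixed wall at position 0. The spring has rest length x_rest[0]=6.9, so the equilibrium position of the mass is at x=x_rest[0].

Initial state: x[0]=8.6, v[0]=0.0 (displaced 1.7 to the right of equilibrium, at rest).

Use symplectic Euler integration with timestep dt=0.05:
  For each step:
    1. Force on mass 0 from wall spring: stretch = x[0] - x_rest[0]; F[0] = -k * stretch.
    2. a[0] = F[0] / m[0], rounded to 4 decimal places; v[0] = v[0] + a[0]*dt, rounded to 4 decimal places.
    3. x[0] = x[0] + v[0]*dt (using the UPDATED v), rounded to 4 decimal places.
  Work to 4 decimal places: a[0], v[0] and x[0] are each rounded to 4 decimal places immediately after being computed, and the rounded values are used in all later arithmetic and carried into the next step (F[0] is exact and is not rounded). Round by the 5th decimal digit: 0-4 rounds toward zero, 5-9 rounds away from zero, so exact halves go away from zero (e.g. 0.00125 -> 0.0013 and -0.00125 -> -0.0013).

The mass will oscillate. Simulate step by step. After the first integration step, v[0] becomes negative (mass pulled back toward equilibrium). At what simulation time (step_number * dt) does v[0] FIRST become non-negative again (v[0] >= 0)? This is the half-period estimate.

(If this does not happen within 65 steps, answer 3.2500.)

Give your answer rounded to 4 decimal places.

Answer: 1.8000

Derivation:
Step 0: x=[8.6000] v=[0.0000]
Step 1: x=[8.5867] v=[-0.2656]
Step 2: x=[8.5602] v=[-0.5291]
Step 3: x=[8.5208] v=[-0.7885]
Step 4: x=[8.4687] v=[-1.0418]
Step 5: x=[8.4044] v=[-1.2869]
Step 6: x=[8.3283] v=[-1.5220]
Step 7: x=[8.2410] v=[-1.7452]
Step 8: x=[8.1433] v=[-1.9547]
Step 9: x=[8.0359] v=[-2.1490]
Step 10: x=[7.9196] v=[-2.3265]
Step 11: x=[7.7953] v=[-2.4858]
Step 12: x=[7.6640] v=[-2.6257]
Step 13: x=[7.5267] v=[-2.7451]
Step 14: x=[7.3846] v=[-2.8430]
Step 15: x=[7.2387] v=[-2.9187]
Step 16: x=[7.0901] v=[-2.9716]
Step 17: x=[6.9400] v=[-3.0013]
Step 18: x=[6.7896] v=[-3.0076]
Step 19: x=[6.6401] v=[-2.9904]
Step 20: x=[6.4926] v=[-2.9498]
Step 21: x=[6.3483] v=[-2.8861]
Step 22: x=[6.2083] v=[-2.7999]
Step 23: x=[6.0737] v=[-2.6918]
Step 24: x=[5.9456] v=[-2.5627]
Step 25: x=[5.8249] v=[-2.4136]
Step 26: x=[5.7126] v=[-2.2456]
Step 27: x=[5.6096] v=[-2.0601]
Step 28: x=[5.5167] v=[-1.8585]
Step 29: x=[5.4346] v=[-1.6424]
Step 30: x=[5.3639] v=[-1.4134]
Step 31: x=[5.3052] v=[-1.1734]
Step 32: x=[5.2590] v=[-0.9242]
Step 33: x=[5.2256] v=[-0.6678]
Step 34: x=[5.2053] v=[-0.4062]
Step 35: x=[5.1982] v=[-0.1414]
Step 36: x=[5.2044] v=[0.1245]
First v>=0 after going negative at step 36, time=1.8000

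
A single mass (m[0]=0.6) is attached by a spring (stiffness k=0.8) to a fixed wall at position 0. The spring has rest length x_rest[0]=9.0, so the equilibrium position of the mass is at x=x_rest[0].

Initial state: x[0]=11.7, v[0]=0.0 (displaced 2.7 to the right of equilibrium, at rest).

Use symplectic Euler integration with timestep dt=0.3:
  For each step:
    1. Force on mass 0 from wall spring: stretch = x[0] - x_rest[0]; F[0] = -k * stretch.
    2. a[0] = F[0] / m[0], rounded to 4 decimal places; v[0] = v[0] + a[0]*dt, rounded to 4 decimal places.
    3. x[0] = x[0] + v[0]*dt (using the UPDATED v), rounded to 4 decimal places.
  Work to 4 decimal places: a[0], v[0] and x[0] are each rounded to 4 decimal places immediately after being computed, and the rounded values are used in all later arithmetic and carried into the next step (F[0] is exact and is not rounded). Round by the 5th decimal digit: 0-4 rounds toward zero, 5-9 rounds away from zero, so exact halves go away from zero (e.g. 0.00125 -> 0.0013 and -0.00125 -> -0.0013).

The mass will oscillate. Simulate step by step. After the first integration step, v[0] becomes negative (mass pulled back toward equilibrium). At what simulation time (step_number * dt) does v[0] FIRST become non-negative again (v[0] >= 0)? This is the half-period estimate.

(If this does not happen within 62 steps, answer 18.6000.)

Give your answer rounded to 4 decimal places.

Answer: 3.0000

Derivation:
Step 0: x=[11.7000] v=[0.0000]
Step 1: x=[11.3760] v=[-1.0800]
Step 2: x=[10.7669] v=[-2.0304]
Step 3: x=[9.9457] v=[-2.7372]
Step 4: x=[9.0111] v=[-3.1155]
Step 5: x=[8.0751] v=[-3.1199]
Step 6: x=[7.2501] v=[-2.7499]
Step 7: x=[6.6351] v=[-2.0499]
Step 8: x=[6.3039] v=[-1.1039]
Step 9: x=[6.2963] v=[-0.0255]
Step 10: x=[6.6131] v=[1.0560]
First v>=0 after going negative at step 10, time=3.0000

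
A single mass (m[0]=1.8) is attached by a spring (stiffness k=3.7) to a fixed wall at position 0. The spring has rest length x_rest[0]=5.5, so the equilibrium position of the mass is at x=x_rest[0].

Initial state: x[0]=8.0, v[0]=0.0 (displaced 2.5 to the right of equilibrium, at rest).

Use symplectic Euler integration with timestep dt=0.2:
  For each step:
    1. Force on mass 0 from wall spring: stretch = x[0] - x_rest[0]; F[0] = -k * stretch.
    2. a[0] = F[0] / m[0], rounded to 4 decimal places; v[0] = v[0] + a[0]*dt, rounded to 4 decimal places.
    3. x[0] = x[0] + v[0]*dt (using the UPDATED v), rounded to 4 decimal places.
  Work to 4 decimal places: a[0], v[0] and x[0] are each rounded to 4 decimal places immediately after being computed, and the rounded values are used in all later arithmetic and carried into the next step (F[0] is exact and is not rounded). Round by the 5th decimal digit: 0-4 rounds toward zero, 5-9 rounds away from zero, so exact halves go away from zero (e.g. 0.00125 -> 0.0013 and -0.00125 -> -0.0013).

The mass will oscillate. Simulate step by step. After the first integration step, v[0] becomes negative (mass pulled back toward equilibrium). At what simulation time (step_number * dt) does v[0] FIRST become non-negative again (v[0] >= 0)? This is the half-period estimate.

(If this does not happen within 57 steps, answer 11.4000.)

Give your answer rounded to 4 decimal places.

Step 0: x=[8.0000] v=[0.0000]
Step 1: x=[7.7944] v=[-1.0278]
Step 2: x=[7.4002] v=[-1.9711]
Step 3: x=[6.8497] v=[-2.7523]
Step 4: x=[6.1883] v=[-3.3072]
Step 5: x=[5.4703] v=[-3.5902]
Step 6: x=[4.7547] v=[-3.5780]
Step 7: x=[4.1004] v=[-3.2716]
Step 8: x=[3.5612] v=[-2.6962]
Step 9: x=[3.1814] v=[-1.8991]
Step 10: x=[2.9922] v=[-0.9459]
Step 11: x=[3.0092] v=[0.0851]
First v>=0 after going negative at step 11, time=2.2000

Answer: 2.2000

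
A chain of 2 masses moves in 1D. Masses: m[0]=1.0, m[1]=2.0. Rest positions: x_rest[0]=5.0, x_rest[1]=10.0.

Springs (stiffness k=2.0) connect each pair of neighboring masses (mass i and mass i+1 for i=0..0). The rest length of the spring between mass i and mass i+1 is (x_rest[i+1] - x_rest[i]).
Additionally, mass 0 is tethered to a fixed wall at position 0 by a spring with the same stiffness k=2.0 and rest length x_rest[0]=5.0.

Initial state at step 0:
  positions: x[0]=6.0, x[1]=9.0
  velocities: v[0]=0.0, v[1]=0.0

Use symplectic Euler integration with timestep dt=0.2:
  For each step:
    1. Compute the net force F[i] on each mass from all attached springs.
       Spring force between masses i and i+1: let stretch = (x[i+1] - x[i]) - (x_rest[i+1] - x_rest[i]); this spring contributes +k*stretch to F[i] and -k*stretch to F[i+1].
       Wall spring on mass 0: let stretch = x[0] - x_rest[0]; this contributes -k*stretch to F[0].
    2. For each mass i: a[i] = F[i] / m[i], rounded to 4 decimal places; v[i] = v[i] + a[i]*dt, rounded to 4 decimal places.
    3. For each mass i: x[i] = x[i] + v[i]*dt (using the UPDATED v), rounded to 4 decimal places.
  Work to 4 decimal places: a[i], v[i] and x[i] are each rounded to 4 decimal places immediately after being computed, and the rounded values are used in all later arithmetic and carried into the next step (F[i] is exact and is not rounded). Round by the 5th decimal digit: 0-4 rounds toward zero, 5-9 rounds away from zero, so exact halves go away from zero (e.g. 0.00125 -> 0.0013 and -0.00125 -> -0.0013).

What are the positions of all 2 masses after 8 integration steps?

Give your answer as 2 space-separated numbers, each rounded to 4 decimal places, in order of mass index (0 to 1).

Answer: 3.6497 10.0693

Derivation:
Step 0: x=[6.0000 9.0000] v=[0.0000 0.0000]
Step 1: x=[5.7600 9.0800] v=[-1.2000 0.4000]
Step 2: x=[5.3248 9.2272] v=[-2.1760 0.7360]
Step 3: x=[4.7758 9.4183] v=[-2.7450 0.9555]
Step 4: x=[4.2161 9.6237] v=[-2.7983 1.0270]
Step 5: x=[3.7518 9.8128] v=[-2.3217 0.9455]
Step 6: x=[3.4722 9.9595] v=[-1.3980 0.7333]
Step 7: x=[3.4338 10.0467] v=[-0.1920 0.4358]
Step 8: x=[3.6497 10.0693] v=[1.0796 0.1132]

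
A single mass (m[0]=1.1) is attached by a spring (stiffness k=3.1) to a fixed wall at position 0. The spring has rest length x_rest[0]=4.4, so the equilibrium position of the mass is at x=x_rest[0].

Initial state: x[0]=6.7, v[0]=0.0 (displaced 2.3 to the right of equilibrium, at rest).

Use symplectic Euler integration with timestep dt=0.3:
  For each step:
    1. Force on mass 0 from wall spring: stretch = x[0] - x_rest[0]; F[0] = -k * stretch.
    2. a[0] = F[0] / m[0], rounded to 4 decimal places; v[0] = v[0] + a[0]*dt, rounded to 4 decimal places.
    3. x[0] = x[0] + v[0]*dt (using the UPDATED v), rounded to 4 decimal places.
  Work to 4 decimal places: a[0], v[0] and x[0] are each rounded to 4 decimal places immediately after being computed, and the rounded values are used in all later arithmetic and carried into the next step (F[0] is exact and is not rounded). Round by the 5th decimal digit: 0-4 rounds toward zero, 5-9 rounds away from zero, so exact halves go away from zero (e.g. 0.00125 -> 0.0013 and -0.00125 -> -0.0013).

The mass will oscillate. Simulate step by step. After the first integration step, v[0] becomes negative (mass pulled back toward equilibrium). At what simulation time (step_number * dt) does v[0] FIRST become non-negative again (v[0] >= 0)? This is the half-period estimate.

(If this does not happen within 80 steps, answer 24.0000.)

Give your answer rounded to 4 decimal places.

Step 0: x=[6.7000] v=[0.0000]
Step 1: x=[6.1167] v=[-1.9445]
Step 2: x=[5.0979] v=[-3.3959]
Step 3: x=[3.9021] v=[-3.9859]
Step 4: x=[2.8326] v=[-3.5649]
Step 5: x=[2.1607] v=[-2.2397]
Step 6: x=[2.0568] v=[-0.3465]
Step 7: x=[2.5472] v=[1.6346]
First v>=0 after going negative at step 7, time=2.1000

Answer: 2.1000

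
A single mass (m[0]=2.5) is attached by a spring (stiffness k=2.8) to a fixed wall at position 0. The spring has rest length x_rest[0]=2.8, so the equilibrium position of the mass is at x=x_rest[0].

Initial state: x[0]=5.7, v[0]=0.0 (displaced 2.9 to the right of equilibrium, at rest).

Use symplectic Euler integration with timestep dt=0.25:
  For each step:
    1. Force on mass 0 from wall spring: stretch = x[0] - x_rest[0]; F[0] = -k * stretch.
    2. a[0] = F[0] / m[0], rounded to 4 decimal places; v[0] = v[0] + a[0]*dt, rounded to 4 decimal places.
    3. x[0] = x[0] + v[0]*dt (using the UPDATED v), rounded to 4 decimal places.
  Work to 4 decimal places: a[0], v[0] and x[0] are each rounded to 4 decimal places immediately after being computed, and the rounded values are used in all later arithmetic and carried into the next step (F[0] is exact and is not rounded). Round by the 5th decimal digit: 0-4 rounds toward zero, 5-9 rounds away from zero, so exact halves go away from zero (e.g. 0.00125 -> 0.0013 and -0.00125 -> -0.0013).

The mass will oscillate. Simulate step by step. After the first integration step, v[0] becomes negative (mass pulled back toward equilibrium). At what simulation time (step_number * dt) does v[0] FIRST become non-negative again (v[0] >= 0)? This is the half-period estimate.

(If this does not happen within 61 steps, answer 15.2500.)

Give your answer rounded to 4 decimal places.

Step 0: x=[5.7000] v=[0.0000]
Step 1: x=[5.4970] v=[-0.8120]
Step 2: x=[5.1052] v=[-1.5672]
Step 3: x=[4.5520] v=[-2.2127]
Step 4: x=[3.8762] v=[-2.7033]
Step 5: x=[3.1251] v=[-3.0046]
Step 6: x=[2.3512] v=[-3.0956]
Step 7: x=[1.6087] v=[-2.9699]
Step 8: x=[0.9496] v=[-2.6363]
Step 9: x=[0.4201] v=[-2.1182]
Step 10: x=[0.0572] v=[-1.4518]
Step 11: x=[-0.1138] v=[-0.6838]
Step 12: x=[-0.0808] v=[0.1321]
First v>=0 after going negative at step 12, time=3.0000

Answer: 3.0000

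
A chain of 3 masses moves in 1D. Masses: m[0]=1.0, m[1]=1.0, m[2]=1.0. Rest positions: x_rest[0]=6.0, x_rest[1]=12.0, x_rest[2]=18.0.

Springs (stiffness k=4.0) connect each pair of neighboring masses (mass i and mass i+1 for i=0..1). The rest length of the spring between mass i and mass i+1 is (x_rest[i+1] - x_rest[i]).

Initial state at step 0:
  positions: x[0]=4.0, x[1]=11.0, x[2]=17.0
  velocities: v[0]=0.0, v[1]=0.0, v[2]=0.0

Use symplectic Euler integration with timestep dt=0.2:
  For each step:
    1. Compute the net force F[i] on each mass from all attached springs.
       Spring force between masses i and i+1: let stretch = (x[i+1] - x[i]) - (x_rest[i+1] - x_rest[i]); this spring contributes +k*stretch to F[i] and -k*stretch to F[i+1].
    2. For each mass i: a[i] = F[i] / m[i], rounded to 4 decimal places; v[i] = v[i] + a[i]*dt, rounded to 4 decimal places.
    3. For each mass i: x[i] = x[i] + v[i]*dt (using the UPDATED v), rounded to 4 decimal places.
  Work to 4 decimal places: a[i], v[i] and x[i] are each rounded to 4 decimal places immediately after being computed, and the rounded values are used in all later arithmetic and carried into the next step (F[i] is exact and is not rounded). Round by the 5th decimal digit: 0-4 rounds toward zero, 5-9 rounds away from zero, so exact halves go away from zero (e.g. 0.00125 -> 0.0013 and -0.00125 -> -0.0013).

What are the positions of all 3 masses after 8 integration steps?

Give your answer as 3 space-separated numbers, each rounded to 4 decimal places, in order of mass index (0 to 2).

Answer: 4.9856 11.0093 16.0052

Derivation:
Step 0: x=[4.0000 11.0000 17.0000] v=[0.0000 0.0000 0.0000]
Step 1: x=[4.1600 10.8400 17.0000] v=[0.8000 -0.8000 0.0000]
Step 2: x=[4.4288 10.5968 16.9744] v=[1.3440 -1.2160 -0.1280]
Step 3: x=[4.7245 10.3871 16.8884] v=[1.4784 -1.0483 -0.4301]
Step 4: x=[4.9662 10.3116 16.7222] v=[1.2085 -0.3773 -0.8311]
Step 5: x=[5.1032 10.4066 16.4903] v=[0.6848 0.4749 -1.1596]
Step 6: x=[5.1287 10.6264 16.2450] v=[0.1275 1.0991 -1.2266]
Step 7: x=[5.0738 10.8656 16.0607] v=[-0.2743 1.1958 -0.9215]
Step 8: x=[4.9856 11.0093 16.0052] v=[-0.4409 0.7184 -0.2776]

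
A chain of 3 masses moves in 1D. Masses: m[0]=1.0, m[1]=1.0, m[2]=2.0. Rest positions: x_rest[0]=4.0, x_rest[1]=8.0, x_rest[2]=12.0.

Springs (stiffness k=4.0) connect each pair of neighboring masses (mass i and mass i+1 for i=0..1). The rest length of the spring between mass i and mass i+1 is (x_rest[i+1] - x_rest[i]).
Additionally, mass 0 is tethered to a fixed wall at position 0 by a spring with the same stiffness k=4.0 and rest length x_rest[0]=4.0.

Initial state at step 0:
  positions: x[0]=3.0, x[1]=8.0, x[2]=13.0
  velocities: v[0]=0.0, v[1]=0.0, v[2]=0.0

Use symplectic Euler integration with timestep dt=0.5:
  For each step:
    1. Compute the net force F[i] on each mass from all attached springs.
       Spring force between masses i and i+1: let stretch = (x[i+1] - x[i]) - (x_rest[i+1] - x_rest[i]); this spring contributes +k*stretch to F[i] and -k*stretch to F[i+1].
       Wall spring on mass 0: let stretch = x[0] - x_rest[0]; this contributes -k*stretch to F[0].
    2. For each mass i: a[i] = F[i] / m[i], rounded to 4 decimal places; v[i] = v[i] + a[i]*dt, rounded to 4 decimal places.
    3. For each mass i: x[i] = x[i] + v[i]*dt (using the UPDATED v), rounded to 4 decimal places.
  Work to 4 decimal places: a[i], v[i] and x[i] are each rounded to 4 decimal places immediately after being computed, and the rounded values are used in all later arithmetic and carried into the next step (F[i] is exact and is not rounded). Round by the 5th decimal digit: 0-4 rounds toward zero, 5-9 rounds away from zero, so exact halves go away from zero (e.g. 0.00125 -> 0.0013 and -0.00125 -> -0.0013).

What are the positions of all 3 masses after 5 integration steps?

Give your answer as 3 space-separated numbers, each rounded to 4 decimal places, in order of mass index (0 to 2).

Answer: 2.3750 7.4375 12.2188

Derivation:
Step 0: x=[3.0000 8.0000 13.0000] v=[0.0000 0.0000 0.0000]
Step 1: x=[5.0000 8.0000 12.5000] v=[4.0000 0.0000 -1.0000]
Step 2: x=[5.0000 9.5000 11.7500] v=[0.0000 3.0000 -1.5000]
Step 3: x=[4.5000 8.7500 11.8750] v=[-1.0000 -1.5000 0.2500]
Step 4: x=[3.7500 6.8750 12.4375] v=[-1.5000 -3.7500 1.1250]
Step 5: x=[2.3750 7.4375 12.2188] v=[-2.7500 1.1250 -0.4375]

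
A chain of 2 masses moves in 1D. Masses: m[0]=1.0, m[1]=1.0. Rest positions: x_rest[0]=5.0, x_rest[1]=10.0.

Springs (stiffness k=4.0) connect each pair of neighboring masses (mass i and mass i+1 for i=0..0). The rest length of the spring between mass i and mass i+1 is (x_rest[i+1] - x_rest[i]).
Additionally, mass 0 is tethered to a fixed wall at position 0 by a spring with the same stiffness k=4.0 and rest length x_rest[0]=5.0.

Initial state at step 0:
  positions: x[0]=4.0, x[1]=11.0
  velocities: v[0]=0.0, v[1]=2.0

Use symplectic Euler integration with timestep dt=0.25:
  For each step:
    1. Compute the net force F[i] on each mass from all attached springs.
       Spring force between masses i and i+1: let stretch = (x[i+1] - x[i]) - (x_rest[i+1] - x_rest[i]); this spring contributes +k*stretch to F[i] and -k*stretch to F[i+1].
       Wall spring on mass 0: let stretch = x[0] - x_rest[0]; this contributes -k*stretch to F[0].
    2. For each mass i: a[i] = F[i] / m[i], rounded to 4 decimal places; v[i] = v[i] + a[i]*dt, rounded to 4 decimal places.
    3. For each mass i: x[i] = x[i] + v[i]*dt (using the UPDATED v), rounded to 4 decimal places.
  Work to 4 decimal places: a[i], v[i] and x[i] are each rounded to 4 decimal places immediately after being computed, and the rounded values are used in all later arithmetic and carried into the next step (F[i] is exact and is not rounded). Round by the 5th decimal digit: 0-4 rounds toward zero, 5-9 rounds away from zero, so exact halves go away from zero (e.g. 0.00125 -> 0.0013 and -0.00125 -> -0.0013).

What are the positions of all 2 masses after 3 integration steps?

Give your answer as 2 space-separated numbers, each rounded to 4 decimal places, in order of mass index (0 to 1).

Step 0: x=[4.0000 11.0000] v=[0.0000 2.0000]
Step 1: x=[4.7500 11.0000] v=[3.0000 0.0000]
Step 2: x=[5.8750 10.6875] v=[4.5000 -1.2500]
Step 3: x=[6.7344 10.4219] v=[3.4375 -1.0625]

Answer: 6.7344 10.4219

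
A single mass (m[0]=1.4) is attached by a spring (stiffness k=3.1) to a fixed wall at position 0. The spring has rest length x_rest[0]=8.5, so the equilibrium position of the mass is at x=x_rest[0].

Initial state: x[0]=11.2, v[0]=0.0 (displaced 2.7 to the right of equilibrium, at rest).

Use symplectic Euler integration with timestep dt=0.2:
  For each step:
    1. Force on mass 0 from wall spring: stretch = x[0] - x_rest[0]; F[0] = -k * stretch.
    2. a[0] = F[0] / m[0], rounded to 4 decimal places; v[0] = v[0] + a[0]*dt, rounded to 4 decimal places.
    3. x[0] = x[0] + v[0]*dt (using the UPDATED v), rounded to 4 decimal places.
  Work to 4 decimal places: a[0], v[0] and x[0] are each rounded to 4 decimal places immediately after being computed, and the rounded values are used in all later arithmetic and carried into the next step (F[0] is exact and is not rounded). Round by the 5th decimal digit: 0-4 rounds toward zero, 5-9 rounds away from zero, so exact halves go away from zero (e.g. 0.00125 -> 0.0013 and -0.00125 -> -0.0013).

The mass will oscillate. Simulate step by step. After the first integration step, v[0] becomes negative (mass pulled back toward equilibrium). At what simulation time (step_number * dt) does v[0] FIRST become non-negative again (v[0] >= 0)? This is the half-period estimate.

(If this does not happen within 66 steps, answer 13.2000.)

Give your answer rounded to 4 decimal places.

Answer: 2.2000

Derivation:
Step 0: x=[11.2000] v=[0.0000]
Step 1: x=[10.9609] v=[-1.1957]
Step 2: x=[10.5038] v=[-2.2855]
Step 3: x=[9.8692] v=[-3.1729]
Step 4: x=[9.1133] v=[-3.7793]
Step 5: x=[8.3031] v=[-4.0509]
Step 6: x=[7.5104] v=[-3.9637]
Step 7: x=[6.8053] v=[-3.5254]
Step 8: x=[6.2503] v=[-2.7749]
Step 9: x=[5.8946] v=[-1.7786]
Step 10: x=[5.7696] v=[-0.6248]
Step 11: x=[5.8865] v=[0.5844]
First v>=0 after going negative at step 11, time=2.2000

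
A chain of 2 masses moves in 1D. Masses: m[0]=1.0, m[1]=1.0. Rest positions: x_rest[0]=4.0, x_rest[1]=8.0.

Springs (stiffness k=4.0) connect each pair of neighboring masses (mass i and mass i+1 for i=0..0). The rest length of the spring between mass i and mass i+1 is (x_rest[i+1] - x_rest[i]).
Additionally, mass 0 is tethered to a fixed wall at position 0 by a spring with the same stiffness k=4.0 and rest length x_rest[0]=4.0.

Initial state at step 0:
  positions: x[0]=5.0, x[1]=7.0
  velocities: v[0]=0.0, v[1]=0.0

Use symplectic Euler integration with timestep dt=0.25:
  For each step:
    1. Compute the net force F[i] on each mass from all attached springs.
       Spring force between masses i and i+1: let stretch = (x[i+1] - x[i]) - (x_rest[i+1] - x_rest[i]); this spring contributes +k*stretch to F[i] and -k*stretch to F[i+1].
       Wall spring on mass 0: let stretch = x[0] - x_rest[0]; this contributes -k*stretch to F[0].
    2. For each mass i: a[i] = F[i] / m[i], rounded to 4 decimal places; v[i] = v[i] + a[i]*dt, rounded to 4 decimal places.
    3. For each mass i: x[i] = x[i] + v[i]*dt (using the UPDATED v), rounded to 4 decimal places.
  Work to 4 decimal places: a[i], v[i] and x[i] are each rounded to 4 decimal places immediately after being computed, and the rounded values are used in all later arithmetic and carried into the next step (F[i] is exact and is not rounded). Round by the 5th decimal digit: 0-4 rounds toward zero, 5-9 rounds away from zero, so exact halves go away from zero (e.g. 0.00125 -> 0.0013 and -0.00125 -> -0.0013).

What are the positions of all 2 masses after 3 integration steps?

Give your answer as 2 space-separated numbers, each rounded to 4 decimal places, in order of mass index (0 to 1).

Step 0: x=[5.0000 7.0000] v=[0.0000 0.0000]
Step 1: x=[4.2500 7.5000] v=[-3.0000 2.0000]
Step 2: x=[3.2500 8.1875] v=[-4.0000 2.7500]
Step 3: x=[2.6719 8.6406] v=[-2.3125 1.8125]

Answer: 2.6719 8.6406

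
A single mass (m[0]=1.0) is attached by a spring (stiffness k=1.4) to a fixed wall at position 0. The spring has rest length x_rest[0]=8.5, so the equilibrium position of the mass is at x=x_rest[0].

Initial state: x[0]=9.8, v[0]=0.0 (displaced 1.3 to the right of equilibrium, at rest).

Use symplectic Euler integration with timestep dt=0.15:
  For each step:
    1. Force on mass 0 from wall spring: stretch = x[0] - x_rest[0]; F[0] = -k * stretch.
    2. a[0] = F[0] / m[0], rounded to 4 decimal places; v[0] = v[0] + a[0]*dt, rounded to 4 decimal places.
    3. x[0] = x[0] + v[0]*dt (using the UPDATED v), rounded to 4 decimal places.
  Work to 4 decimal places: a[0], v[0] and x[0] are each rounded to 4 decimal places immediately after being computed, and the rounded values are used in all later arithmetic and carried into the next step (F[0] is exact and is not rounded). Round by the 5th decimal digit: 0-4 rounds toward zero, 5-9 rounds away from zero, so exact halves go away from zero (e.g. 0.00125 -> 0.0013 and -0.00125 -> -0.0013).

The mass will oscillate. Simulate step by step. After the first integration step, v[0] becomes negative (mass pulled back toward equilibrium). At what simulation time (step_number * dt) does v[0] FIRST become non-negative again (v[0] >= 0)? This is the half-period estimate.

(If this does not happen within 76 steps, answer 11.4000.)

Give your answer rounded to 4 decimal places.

Step 0: x=[9.8000] v=[0.0000]
Step 1: x=[9.7591] v=[-0.2730]
Step 2: x=[9.6785] v=[-0.5374]
Step 3: x=[9.5608] v=[-0.7849]
Step 4: x=[9.4096] v=[-1.0077]
Step 5: x=[9.2298] v=[-1.1987]
Step 6: x=[9.0270] v=[-1.3520]
Step 7: x=[8.8076] v=[-1.4627]
Step 8: x=[8.5785] v=[-1.5273]
Step 9: x=[8.3469] v=[-1.5438]
Step 10: x=[8.1201] v=[-1.5117]
Step 11: x=[7.9053] v=[-1.4319]
Step 12: x=[7.7093] v=[-1.3070]
Step 13: x=[7.5382] v=[-1.1410]
Step 14: x=[7.3974] v=[-0.9390]
Step 15: x=[7.2913] v=[-0.7075]
Step 16: x=[7.2232] v=[-0.4537]
Step 17: x=[7.1954] v=[-0.1856]
Step 18: x=[7.2087] v=[0.0884]
First v>=0 after going negative at step 18, time=2.7000

Answer: 2.7000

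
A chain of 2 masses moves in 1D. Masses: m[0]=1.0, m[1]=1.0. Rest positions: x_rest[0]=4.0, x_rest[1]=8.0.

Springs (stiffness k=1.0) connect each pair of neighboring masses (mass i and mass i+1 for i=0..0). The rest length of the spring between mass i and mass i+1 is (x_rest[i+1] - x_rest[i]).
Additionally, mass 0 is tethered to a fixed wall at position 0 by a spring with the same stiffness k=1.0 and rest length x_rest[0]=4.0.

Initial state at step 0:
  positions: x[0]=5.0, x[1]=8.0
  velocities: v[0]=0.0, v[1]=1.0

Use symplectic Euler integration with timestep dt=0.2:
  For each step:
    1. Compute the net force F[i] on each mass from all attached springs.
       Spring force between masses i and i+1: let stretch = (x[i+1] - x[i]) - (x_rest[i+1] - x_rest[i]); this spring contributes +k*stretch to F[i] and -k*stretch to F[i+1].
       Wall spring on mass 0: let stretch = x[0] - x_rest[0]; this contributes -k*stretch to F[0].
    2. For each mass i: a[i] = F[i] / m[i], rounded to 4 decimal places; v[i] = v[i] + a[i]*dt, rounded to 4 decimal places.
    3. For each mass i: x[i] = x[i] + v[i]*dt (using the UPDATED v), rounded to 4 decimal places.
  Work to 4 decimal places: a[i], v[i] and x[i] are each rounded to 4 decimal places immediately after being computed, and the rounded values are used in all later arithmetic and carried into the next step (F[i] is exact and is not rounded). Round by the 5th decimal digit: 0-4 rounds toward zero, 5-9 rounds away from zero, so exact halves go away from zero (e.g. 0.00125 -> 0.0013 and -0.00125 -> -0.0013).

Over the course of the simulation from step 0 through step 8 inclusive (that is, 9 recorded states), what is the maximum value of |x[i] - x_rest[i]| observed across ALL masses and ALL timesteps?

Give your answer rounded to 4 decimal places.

Step 0: x=[5.0000 8.0000] v=[0.0000 1.0000]
Step 1: x=[4.9200 8.2400] v=[-0.4000 1.2000]
Step 2: x=[4.7760 8.5072] v=[-0.7200 1.3360]
Step 3: x=[4.5902 8.7852] v=[-0.9290 1.3898]
Step 4: x=[4.3886 9.0554] v=[-1.0080 1.3508]
Step 5: x=[4.1981 9.2989] v=[-0.9524 1.2174]
Step 6: x=[4.0437 9.4983] v=[-0.7719 0.9972]
Step 7: x=[3.9458 9.6396] v=[-0.4897 0.7063]
Step 8: x=[3.9178 9.7131] v=[-0.1401 0.3675]
Max displacement = 1.7131

Answer: 1.7131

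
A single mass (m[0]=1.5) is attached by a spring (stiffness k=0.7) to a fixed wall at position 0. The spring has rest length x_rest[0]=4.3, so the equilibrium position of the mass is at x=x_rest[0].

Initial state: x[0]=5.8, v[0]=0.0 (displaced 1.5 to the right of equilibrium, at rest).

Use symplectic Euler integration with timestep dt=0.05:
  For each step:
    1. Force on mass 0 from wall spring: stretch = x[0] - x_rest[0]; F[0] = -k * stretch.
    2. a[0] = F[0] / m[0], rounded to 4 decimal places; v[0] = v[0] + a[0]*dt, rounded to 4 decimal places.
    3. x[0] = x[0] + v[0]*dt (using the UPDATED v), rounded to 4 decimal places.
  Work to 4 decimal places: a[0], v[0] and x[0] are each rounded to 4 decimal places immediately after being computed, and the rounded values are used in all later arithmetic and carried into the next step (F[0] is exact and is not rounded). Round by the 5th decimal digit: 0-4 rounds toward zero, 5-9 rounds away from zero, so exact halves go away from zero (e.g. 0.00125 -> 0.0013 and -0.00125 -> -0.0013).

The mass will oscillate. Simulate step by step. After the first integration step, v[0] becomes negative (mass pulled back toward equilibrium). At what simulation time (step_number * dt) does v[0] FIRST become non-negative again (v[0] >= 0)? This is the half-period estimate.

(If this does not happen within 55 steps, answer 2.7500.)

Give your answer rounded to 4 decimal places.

Answer: 2.7500

Derivation:
Step 0: x=[5.8000] v=[0.0000]
Step 1: x=[5.7983] v=[-0.0350]
Step 2: x=[5.7948] v=[-0.0700]
Step 3: x=[5.7896] v=[-0.1049]
Step 4: x=[5.7826] v=[-0.1397]
Step 5: x=[5.7739] v=[-0.1743]
Step 6: x=[5.7635] v=[-0.2087]
Step 7: x=[5.7514] v=[-0.2429]
Step 8: x=[5.7376] v=[-0.2768]
Step 9: x=[5.7221] v=[-0.3103]
Step 10: x=[5.7049] v=[-0.3435]
Step 11: x=[5.6861] v=[-0.3763]
Step 12: x=[5.6657] v=[-0.4086]
Step 13: x=[5.6437] v=[-0.4405]
Step 14: x=[5.6201] v=[-0.4719]
Step 15: x=[5.5950] v=[-0.5027]
Step 16: x=[5.5684] v=[-0.5329]
Step 17: x=[5.5403] v=[-0.5625]
Step 18: x=[5.5107] v=[-0.5914]
Step 19: x=[5.4797] v=[-0.6197]
Step 20: x=[5.4473] v=[-0.6472]
Step 21: x=[5.4136] v=[-0.6740]
Step 22: x=[5.3786] v=[-0.7000]
Step 23: x=[5.3423] v=[-0.7252]
Step 24: x=[5.3048] v=[-0.7495]
Step 25: x=[5.2662] v=[-0.7729]
Step 26: x=[5.2264] v=[-0.7954]
Step 27: x=[5.1856] v=[-0.8170]
Step 28: x=[5.1437] v=[-0.8377]
Step 29: x=[5.1008] v=[-0.8574]
Step 30: x=[5.0570] v=[-0.8761]
Step 31: x=[5.0123] v=[-0.8938]
Step 32: x=[4.9668] v=[-0.9104]
Step 33: x=[4.9205] v=[-0.9260]
Step 34: x=[4.8735] v=[-0.9405]
Step 35: x=[4.8258] v=[-0.9539]
Step 36: x=[4.7775] v=[-0.9662]
Step 37: x=[4.7286] v=[-0.9773]
Step 38: x=[4.6792] v=[-0.9873]
Step 39: x=[4.6294] v=[-0.9962]
Step 40: x=[4.5792] v=[-1.0039]
Step 41: x=[4.5287] v=[-1.0104]
Step 42: x=[4.4779] v=[-1.0157]
Step 43: x=[4.4269] v=[-1.0199]
Step 44: x=[4.3758] v=[-1.0229]
Step 45: x=[4.3246] v=[-1.0247]
Step 46: x=[4.2733] v=[-1.0253]
Step 47: x=[4.2221] v=[-1.0247]
Step 48: x=[4.1710] v=[-1.0229]
Step 49: x=[4.1200] v=[-1.0199]
Step 50: x=[4.0692] v=[-1.0157]
Step 51: x=[4.0187] v=[-1.0103]
Step 52: x=[3.9685] v=[-1.0037]
Step 53: x=[3.9187] v=[-0.9960]
Step 54: x=[3.8693] v=[-0.9871]
Step 55: x=[3.8204] v=[-0.9771]
v[0] did not become non-negative within 55 steps; using fallback time=2.7500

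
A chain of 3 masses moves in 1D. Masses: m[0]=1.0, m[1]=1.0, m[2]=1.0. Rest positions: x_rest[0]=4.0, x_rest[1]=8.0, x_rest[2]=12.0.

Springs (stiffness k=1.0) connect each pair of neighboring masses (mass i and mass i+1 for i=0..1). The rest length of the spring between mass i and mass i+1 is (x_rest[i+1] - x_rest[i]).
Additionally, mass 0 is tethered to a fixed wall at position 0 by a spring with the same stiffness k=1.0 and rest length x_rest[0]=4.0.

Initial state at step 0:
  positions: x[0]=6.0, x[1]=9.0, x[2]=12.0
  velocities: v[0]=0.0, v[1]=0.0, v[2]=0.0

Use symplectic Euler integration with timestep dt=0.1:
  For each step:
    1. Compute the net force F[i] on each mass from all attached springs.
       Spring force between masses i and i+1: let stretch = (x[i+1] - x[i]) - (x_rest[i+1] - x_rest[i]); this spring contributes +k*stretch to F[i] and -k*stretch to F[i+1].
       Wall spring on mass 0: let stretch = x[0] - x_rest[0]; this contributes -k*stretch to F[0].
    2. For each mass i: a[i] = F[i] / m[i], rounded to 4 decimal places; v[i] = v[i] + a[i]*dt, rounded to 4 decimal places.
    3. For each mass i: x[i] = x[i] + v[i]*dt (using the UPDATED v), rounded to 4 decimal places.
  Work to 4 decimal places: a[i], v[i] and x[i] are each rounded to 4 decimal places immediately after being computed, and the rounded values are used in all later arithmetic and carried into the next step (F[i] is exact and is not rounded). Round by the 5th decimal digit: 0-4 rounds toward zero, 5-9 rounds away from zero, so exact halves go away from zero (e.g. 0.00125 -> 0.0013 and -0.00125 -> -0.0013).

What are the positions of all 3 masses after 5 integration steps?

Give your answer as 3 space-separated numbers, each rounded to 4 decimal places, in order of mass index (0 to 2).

Step 0: x=[6.0000 9.0000 12.0000] v=[0.0000 0.0000 0.0000]
Step 1: x=[5.9700 9.0000 12.0100] v=[-0.3000 0.0000 0.1000]
Step 2: x=[5.9106 8.9998 12.0299] v=[-0.5940 -0.0020 0.1990]
Step 3: x=[5.8230 8.9990 12.0595] v=[-0.8761 -0.0079 0.2960]
Step 4: x=[5.7089 8.9971 12.0985] v=[-1.1408 -0.0195 0.3900]
Step 5: x=[5.5706 8.9933 12.1465] v=[-1.3829 -0.0382 0.4799]

Answer: 5.5706 8.9933 12.1465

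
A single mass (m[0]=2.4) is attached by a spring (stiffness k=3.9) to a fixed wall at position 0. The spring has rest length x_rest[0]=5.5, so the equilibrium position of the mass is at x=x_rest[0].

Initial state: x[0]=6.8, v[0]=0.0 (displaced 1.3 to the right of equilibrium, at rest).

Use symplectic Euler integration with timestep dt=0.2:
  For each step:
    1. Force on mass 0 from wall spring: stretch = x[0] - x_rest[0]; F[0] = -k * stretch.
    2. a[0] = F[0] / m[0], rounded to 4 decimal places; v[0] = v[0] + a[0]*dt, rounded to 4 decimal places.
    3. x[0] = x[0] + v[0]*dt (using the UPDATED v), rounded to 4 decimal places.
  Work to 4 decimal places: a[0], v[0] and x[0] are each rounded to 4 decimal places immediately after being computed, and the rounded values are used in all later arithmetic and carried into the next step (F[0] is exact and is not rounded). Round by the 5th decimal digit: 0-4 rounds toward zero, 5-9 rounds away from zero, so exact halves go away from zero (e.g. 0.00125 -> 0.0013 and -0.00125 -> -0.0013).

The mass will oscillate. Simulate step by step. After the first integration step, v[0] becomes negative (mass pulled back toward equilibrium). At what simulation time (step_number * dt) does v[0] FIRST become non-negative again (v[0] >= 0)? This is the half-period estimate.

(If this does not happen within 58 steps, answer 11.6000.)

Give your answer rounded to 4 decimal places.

Answer: 2.6000

Derivation:
Step 0: x=[6.8000] v=[0.0000]
Step 1: x=[6.7155] v=[-0.4225]
Step 2: x=[6.5520] v=[-0.8175]
Step 3: x=[6.3201] v=[-1.1594]
Step 4: x=[6.0349] v=[-1.4259]
Step 5: x=[5.7150] v=[-1.5997]
Step 6: x=[5.3811] v=[-1.6696]
Step 7: x=[5.0549] v=[-1.6310]
Step 8: x=[4.7576] v=[-1.4863]
Step 9: x=[4.5086] v=[-1.2450]
Step 10: x=[4.3240] v=[-0.9228]
Step 11: x=[4.2159] v=[-0.5406]
Step 12: x=[4.1912] v=[-0.1233]
Step 13: x=[4.2516] v=[0.3021]
First v>=0 after going negative at step 13, time=2.6000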